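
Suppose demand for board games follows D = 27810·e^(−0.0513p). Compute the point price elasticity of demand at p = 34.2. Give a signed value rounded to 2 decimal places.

dD/dp = −0.0513·D = -246.812. At p = 34.2, D = 4811.15.
Ed = (dD/dp)·(p/D) = (-246.812) × (34.2/4811.15) = -1.7544…

-1.75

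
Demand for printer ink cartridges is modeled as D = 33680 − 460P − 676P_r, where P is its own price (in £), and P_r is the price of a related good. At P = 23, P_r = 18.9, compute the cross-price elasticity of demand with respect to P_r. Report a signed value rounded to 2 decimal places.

At the given values, D = 33680 − 460(23) − 676(18.9) = 10323.6.
∂D/∂P_r = -676.
E = (-676) × (18.9/10323.6) = -1.2375…

-1.24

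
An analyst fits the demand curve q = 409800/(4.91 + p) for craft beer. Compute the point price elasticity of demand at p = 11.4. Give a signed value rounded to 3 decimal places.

dq/dp = −409800/(4.91 + p)² = -1540.51. At p = 11.4, q = 25125.7.
Ed = (dq/dp)·(p/q) = (-1540.51) × (11.4/25125.7) = -0.69895…

-0.699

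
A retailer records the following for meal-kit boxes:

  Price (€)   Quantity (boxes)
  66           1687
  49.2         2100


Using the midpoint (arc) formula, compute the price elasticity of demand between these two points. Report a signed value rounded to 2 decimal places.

%ΔQ = (2100 − 1687) / [(1687 + 2100)/2] = 413/1893.5 = 0.218114…
%ΔP = (49.2 − 66) / [(66 + 49.2)/2] = -16.8/57.6 = -0.291666…
Arc Ed = %ΔQ / %ΔP = (413/1893.5) / (-16.8/57.6) = -0.7478…

-0.75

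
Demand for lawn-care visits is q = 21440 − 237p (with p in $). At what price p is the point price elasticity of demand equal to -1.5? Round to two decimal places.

54.28

Ed = −237p/(21440 − 237p). Set this equal to -1.5:
237p = 1.5·(21440 − 237p) ⇒ 237p(1 + 1.5) = 1.5·21440
p = 1.5·21440 / (237·2.5) = 54.2784…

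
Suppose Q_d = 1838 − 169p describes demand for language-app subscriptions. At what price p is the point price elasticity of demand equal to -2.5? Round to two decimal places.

Ed = −169p/(1838 − 169p). Set this equal to -2.5:
169p = 2.5·(1838 − 169p) ⇒ 169p(1 + 2.5) = 2.5·1838
p = 2.5·1838 / (169·3.5) = 7.7683…

7.77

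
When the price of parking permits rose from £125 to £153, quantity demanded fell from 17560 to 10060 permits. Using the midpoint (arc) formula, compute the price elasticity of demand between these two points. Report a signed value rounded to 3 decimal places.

%ΔQ = (10060 − 17560) / [(17560 + 10060)/2] = -7500/13810 = -0.543084…
%ΔP = (153 − 125) / [(125 + 153)/2] = 28/139 = 0.201438…
Arc Ed = %ΔQ / %ΔP = (-7500/13810) / (28/139) = -2.69602…

-2.696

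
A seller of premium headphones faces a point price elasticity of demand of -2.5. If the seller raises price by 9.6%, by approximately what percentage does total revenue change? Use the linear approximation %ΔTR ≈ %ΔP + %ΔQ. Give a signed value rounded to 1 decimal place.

-14.4%

%ΔQ ≈ Ed × %ΔP = (-2.5) × (+9.6%) = -24.0000%
%ΔTR ≈ %ΔP + %ΔQ = (+9.6%) + (-24.0000%) = -14.4000%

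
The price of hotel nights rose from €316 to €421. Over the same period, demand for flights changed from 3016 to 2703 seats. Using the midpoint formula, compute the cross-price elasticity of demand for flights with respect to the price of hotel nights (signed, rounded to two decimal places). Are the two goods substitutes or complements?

%ΔQ_{flights} = (2703 − 3016)/avg = -313/2859.5 = -0.109459…
%ΔP_{hotel nights} = (421 − 316)/avg = 105/368.5 = 0.284938…
E_cross = (-313/2859.5) / (105/368.5) = -0.3841…
E_cross < 0 ⇒ the goods are complements.

-0.38; complements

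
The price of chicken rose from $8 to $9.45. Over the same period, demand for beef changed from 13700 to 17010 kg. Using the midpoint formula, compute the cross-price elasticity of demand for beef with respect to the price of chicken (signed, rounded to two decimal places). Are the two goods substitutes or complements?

1.30; substitutes

%ΔQ_{beef} = (17010 − 13700)/avg = 3310/15355 = 0.215564…
%ΔP_{chicken} = (9.45 − 8)/avg = 1.45/8.725 = 0.166189…
E_cross = (3310/15355) / (1.45/8.725) = 1.2971…
E_cross > 0 ⇒ the goods are substitutes.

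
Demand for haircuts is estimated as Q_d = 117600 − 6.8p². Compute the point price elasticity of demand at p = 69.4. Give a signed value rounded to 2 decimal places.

dQ_d/dp = −2·6.8·p = -943.84. At p = 69.4, Q_d = 84848.752.
Ed = (dQ_d/dp)·(p/Q_d) = (-943.84) × (69.4/84848.752) = -0.7719…

-0.77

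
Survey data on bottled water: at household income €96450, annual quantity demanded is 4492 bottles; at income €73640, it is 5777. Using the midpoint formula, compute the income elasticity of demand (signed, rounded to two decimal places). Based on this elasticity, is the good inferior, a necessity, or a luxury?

%ΔQ = (5777 − 4492)/[( 4492 + 5777)/2] = 1285/5134.5 = 0.250267…
%ΔIncome = (73640 − 96450)/[( 96450 + 73640)/2] = -22810/85045 = -0.268210…
E_income = (1285/5134.5) / (-22810/85045) = -0.9331…
E_income < 0 ⇒ inferior good.

-0.93; inferior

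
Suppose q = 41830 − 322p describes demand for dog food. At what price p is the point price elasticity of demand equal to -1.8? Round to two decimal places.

Ed = −322p/(41830 − 322p). Set this equal to -1.8:
322p = 1.8·(41830 − 322p) ⇒ 322p(1 + 1.8) = 1.8·41830
p = 1.8·41830 / (322·2.8) = 83.5115…

83.51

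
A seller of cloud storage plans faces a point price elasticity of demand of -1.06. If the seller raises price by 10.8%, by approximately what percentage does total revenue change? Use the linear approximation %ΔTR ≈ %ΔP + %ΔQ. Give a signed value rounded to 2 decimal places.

%ΔQ ≈ Ed × %ΔP = (-1.06) × (+10.8%) = -11.4480%
%ΔTR ≈ %ΔP + %ΔQ = (+10.8%) + (-11.4480%) = -0.6480%

-0.65%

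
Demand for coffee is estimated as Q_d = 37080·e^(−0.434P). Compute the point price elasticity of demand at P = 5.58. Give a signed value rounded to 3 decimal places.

-2.422

dQ_d/dP = −0.434·Q_d = -1428.53. At P = 5.58, Q_d = 3291.55.
Ed = (dQ_d/dP)·(P/Q_d) = (-1428.53) × (5.58/3291.55) = -2.42172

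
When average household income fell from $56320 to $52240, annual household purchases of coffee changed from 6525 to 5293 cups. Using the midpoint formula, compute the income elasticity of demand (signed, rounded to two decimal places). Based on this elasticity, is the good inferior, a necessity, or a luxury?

2.77; luxury

%ΔQ = (5293 − 6525)/[( 6525 + 5293)/2] = -1232/5909 = -0.208495…
%ΔIncome = (52240 − 56320)/[( 56320 + 52240)/2] = -4080/54280 = -0.075165…
E_income = (-1232/5909) / (-4080/54280) = 2.7738…
E_income > 1 ⇒ normal good, luxury.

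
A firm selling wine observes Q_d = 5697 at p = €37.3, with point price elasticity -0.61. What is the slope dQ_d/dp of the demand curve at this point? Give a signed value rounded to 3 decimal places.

-93.168

Ed = (dQ_d/dp)·(p/Q_d) ⇒ dQ_d/dp = Ed·Q_d/p = (-0.61)·5697/37.3 = -93.16809…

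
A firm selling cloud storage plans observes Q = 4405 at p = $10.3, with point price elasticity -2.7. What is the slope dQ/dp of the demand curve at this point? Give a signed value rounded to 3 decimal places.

-1154.709

Ed = (dQ/dp)·(p/Q) ⇒ dQ/dp = Ed·Q/p = (-2.7)·4405/10.3 = -1154.70873…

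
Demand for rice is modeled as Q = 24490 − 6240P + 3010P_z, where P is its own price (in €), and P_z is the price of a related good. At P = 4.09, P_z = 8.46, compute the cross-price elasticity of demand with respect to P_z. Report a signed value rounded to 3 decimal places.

At the given values, Q = 24490 − 6240(4.09) + 3010(8.46) = 24433.
∂Q/∂P_z = 3010.
E = (3010) × (8.46/24433) = 1.04222…

1.042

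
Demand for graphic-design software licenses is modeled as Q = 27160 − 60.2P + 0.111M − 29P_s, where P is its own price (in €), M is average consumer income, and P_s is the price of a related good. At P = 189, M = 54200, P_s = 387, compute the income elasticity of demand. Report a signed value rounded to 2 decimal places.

0.57

At the given values, Q = 27160 − 60.2(189) + 0.111(54200) − 29(387) = 10575.4.
∂Q/∂M = 0.111.
E = (0.111) × (54200/10575.4) = 0.5688…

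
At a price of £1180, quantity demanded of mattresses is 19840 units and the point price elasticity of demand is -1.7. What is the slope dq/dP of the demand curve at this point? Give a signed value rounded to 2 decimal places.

Ed = (dq/dP)·(P/q) ⇒ dq/dP = Ed·q/P = (-1.7)·19840/1180 = -28.5830…

-28.58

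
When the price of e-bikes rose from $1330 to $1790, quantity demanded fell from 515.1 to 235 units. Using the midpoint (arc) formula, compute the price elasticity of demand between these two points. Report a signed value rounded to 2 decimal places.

-2.53

%ΔQ = (235 − 515.1) / [(515.1 + 235)/2] = -280.1/375.05 = -0.746833…
%ΔP = (1790 − 1330) / [(1330 + 1790)/2] = 460/1560 = 0.294871…
Arc Ed = %ΔQ / %ΔP = (-280.1/375.05) / (460/1560) = -2.5327…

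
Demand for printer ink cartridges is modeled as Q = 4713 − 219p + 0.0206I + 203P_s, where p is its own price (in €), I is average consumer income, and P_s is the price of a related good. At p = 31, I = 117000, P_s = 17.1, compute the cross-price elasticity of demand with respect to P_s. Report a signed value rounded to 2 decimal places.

At the given values, Q = 4713 − 219(31) + 0.0206(117000) + 203(17.1) = 3805.5.
∂Q/∂P_s = 203.
E = (203) × (17.1/3805.5) = 0.9121…

0.91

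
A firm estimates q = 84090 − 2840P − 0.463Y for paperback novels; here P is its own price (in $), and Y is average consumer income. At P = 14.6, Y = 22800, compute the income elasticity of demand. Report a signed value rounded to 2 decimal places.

-0.33

At the given values, q = 84090 − 2840(14.6) − 0.463(22800) = 32069.6.
∂q/∂Y = -0.463.
E = (-0.463) × (22800/32069.6) = -0.3291…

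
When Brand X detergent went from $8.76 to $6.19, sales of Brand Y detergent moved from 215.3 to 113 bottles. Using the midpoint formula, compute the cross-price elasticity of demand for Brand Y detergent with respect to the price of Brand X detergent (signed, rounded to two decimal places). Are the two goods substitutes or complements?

1.81; substitutes

%ΔQ_{Brand Y detergent} = (113 − 215.3)/avg = -102.3/164.15 = -0.623210…
%ΔP_{Brand X detergent} = (6.19 − 8.76)/avg = -2.57/7.475 = -0.343812…
E_cross = (-102.3/164.15) / (-2.57/7.475) = 1.8126…
E_cross > 0 ⇒ the goods are substitutes.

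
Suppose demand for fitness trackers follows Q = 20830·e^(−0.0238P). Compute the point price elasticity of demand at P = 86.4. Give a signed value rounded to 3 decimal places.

dQ/dP = −0.0238·Q = -63.4188. At P = 86.4, Q = 2664.65.
Ed = (dQ/dP)·(P/Q) = (-63.4188) × (86.4/2664.65) = -2.05632

-2.056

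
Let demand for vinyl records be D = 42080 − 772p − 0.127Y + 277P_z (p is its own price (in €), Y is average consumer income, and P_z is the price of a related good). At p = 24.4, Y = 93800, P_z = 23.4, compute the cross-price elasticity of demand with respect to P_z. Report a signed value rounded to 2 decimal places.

At the given values, D = 42080 − 772(24.4) − 0.127(93800) + 277(23.4) = 17812.4.
∂D/∂P_z = 277.
E = (277) × (23.4/17812.4) = 0.3638…

0.36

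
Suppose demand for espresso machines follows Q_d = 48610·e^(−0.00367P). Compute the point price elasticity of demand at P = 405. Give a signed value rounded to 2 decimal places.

-1.49

dQ_d/dP = −0.00367·Q_d = -40.3532. At P = 405, Q_d = 10995.4.
Ed = (dQ_d/dP)·(P/Q_d) = (-40.3532) × (405/10995.4) = -1.4863…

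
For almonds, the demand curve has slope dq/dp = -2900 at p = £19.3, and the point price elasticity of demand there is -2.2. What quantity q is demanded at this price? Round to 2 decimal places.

Ed = (dq/dp)·(p/q) ⇒ q = (dq/dp)·p/Ed = (-2900)·19.3/(-2.2) = 25440.9090…

25440.91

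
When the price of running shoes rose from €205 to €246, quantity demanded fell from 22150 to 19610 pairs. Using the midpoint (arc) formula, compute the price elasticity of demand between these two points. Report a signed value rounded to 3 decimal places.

%ΔQ = (19610 − 22150) / [(22150 + 19610)/2] = -2540/20880 = -0.121647…
%ΔP = (246 − 205) / [(205 + 246)/2] = 41/225.5 = 0.181818…
Arc Ed = %ΔQ / %ΔP = (-2540/20880) / (41/225.5) = -0.66906…

-0.669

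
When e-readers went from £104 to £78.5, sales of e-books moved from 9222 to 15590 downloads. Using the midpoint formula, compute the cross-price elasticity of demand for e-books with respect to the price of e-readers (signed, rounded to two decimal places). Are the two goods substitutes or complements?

%ΔQ_{e-books} = (15590 − 9222)/avg = 6368/12406 = 0.513300…
%ΔP_{e-readers} = (78.5 − 104)/avg = -25.5/91.25 = -0.279452…
E_cross = (6368/12406) / (-25.5/91.25) = -1.8368…
E_cross < 0 ⇒ the goods are complements.

-1.84; complements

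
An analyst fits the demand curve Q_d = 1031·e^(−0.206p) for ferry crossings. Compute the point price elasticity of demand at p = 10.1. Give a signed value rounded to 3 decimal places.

-2.081

dQ_d/dp = −0.206·Q_d = -26.5175. At p = 10.1, Q_d = 128.726.
Ed = (dQ_d/dp)·(p/Q_d) = (-26.5175) × (10.1/128.726) = -2.0806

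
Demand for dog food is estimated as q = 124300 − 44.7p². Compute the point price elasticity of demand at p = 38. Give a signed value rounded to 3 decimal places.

dq/dp = −2·44.7·p = -3397.2. At p = 38, q = 59753.2.
Ed = (dq/dp)·(p/q) = (-3397.2) × (38/59753.2) = -2.16044…

-2.160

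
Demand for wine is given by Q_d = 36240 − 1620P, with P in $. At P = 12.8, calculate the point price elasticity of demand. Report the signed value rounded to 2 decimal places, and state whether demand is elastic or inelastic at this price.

-1.34; elastic

dQ_d/dP = −1620. At P = 12.8, Q_d = 36240 − 1620(12.8) = 15504.
Ed = (dQ_d/dP)·(P/Q_d) = −1620 × (12.8/15504) = -1.3374…
|Ed| = 1.34 > 1, so demand is elastic.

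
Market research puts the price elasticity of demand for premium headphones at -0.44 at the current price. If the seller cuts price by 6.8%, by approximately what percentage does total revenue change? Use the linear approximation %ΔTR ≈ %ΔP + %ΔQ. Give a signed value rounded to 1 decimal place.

-3.8%

%ΔQ ≈ Ed × %ΔP = (-0.44) × (-6.8%) = +2.9920%
%ΔTR ≈ %ΔP + %ΔQ = (-6.8%) + (+2.9920%) = -3.8080%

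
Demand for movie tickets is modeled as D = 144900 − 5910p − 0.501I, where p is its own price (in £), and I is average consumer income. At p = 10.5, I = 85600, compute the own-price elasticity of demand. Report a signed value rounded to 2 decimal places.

-1.55

At the given values, D = 144900 − 5910(10.5) − 0.501(85600) = 39959.4.
∂D/∂p = −5910.
E = (-5910) × (10.5/39959.4) = -1.5529…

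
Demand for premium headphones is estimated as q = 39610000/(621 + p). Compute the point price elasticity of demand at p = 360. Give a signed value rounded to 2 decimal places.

dq/dp = −39610000/(621 + p)² = -41.1592. At p = 360, q = 40377.2.
Ed = (dq/dp)·(p/q) = (-41.1592) × (360/40377.2) = -0.3669…

-0.37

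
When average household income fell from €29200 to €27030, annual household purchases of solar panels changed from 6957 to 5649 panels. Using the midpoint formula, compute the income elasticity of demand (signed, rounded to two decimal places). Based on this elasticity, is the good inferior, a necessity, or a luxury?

2.69; luxury

%ΔQ = (5649 − 6957)/[( 6957 + 5649)/2] = -1308/6303 = -0.207520…
%ΔIncome = (27030 − 29200)/[( 29200 + 27030)/2] = -2170/28115 = -0.077182…
E_income = (-1308/6303) / (-2170/28115) = 2.6886…
E_income > 1 ⇒ normal good, luxury.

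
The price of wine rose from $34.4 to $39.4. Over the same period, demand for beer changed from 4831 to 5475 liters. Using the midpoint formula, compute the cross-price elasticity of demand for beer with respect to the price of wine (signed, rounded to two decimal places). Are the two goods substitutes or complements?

%ΔQ_{beer} = (5475 − 4831)/avg = 644/5153 = 0.124975…
%ΔP_{wine} = (39.4 − 34.4)/avg = 5/36.9 = 0.135501…
E_cross = (644/5153) / (5/36.9) = 0.9223…
E_cross > 0 ⇒ the goods are substitutes.

0.92; substitutes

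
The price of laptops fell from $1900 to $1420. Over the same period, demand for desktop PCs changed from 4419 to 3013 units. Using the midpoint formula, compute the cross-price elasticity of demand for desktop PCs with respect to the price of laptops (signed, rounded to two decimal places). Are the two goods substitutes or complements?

1.31; substitutes

%ΔQ_{desktop PCs} = (3013 − 4419)/avg = -1406/3716 = -0.378363…
%ΔP_{laptops} = (1420 − 1900)/avg = -480/1660 = -0.289156…
E_cross = (-1406/3716) / (-480/1660) = 1.3085…
E_cross > 0 ⇒ the goods are substitutes.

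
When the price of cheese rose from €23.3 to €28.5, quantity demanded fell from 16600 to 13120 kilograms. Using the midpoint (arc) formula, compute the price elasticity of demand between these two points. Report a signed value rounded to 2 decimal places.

%ΔQ = (13120 − 16600) / [(16600 + 13120)/2] = -3480/14860 = -0.234185…
%ΔP = (28.5 − 23.3) / [(23.3 + 28.5)/2] = 5.2/25.9 = 0.200772…
Arc Ed = %ΔQ / %ΔP = (-3480/14860) / (5.2/25.9) = -1.1664…

-1.17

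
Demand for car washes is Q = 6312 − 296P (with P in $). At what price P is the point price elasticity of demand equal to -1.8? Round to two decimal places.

Ed = −296P/(6312 − 296P). Set this equal to -1.8:
296P = 1.8·(6312 − 296P) ⇒ 296P(1 + 1.8) = 1.8·6312
P = 1.8·6312 / (296·2.8) = 13.7084…

13.71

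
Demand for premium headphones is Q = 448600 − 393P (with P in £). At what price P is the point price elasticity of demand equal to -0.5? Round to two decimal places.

380.49

Ed = −393P/(448600 − 393P). Set this equal to -0.5:
393P = 0.5·(448600 − 393P) ⇒ 393P(1 + 0.5) = 0.5·448600
P = 0.5·448600 / (393·1.5) = 380.4919…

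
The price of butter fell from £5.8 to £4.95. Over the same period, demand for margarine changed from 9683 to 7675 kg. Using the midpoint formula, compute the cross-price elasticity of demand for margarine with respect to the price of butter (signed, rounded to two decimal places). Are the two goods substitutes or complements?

1.46; substitutes

%ΔQ_{margarine} = (7675 − 9683)/avg = -2008/8679 = -0.231363…
%ΔP_{butter} = (4.95 − 5.8)/avg = -0.85/5.375 = -0.158139…
E_cross = (-2008/8679) / (-0.85/5.375) = 1.4630…
E_cross > 0 ⇒ the goods are substitutes.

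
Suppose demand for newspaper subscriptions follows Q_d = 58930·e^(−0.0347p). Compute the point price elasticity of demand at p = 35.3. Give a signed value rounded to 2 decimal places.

dQ_d/dp = −0.0347·Q_d = -600.751. At p = 35.3, Q_d = 17312.7.
Ed = (dQ_d/dp)·(p/Q_d) = (-600.751) × (35.3/17312.7) = -1.2249…

-1.22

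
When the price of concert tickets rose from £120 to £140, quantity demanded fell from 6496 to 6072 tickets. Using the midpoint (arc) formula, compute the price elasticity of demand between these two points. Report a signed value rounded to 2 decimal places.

%ΔQ = (6072 − 6496) / [(6496 + 6072)/2] = -424/6284 = -0.067472…
%ΔP = (140 − 120) / [(120 + 140)/2] = 20/130 = 0.153846…
Arc Ed = %ΔQ / %ΔP = (-424/6284) / (20/130) = -0.4385…

-0.44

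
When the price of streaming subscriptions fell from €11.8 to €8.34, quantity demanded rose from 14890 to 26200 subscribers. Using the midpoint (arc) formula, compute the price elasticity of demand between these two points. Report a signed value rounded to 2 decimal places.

-1.60

%ΔQ = (26200 − 14890) / [(14890 + 26200)/2] = 11310/20545 = 0.550498…
%ΔP = (8.34 − 11.8) / [(11.8 + 8.34)/2] = -3.46/10.07 = -0.343594…
Arc Ed = %ΔQ / %ΔP = (11310/20545) / (-3.46/10.07) = -1.6021…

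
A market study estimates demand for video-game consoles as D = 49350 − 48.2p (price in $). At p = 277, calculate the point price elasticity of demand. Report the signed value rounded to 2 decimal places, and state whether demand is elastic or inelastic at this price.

-0.37; inelastic

dD/dp = −48.2. At p = 277, D = 49350 − 48.2(277) = 35998.6.
Ed = (dD/dp)·(p/D) = −48.2 × (277/35998.6) = -0.3708…
|Ed| = 0.37 < 1, so demand is inelastic.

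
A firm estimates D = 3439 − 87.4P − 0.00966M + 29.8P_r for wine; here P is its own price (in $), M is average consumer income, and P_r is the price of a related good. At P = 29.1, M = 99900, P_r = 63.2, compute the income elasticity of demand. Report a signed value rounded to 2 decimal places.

-0.53

At the given values, D = 3439 − 87.4(29.1) − 0.00966(99900) + 29.8(63.2) = 1813.986.
∂D/∂M = -0.00966.
E = (-0.00966) × (99900/1813.986) = -0.5319…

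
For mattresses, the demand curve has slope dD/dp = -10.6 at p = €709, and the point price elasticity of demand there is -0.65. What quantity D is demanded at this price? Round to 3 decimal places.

Ed = (dD/dp)·(p/D) ⇒ D = (dD/dp)·p/Ed = (-10.6)·709/(-0.65) = 11562.15384…

11562.154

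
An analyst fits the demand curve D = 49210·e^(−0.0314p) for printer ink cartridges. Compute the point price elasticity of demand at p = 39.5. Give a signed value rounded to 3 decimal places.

-1.240

dD/dp = −0.0314·D = -447.021. At p = 39.5, D = 14236.3.
Ed = (dD/dp)·(p/D) = (-447.021) × (39.5/14236.3) = -1.2403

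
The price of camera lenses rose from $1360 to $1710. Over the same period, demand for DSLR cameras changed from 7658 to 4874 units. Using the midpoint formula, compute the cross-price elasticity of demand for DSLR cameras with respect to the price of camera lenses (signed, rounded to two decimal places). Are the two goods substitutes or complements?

-1.95; complements

%ΔQ_{DSLR cameras} = (4874 − 7658)/avg = -2784/6266 = -0.444302…
%ΔP_{camera lenses} = (1710 − 1360)/avg = 350/1535 = 0.228013…
E_cross = (-2784/6266) / (350/1535) = -1.9485…
E_cross < 0 ⇒ the goods are complements.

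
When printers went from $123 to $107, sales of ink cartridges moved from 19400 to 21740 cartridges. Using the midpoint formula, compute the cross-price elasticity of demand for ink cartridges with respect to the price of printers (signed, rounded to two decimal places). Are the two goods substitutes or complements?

-0.82; complements

%ΔQ_{ink cartridges} = (21740 − 19400)/avg = 2340/20570 = 0.113757…
%ΔP_{printers} = (107 − 123)/avg = -16/115 = -0.139130…
E_cross = (2340/20570) / (-16/115) = -0.8176…
E_cross < 0 ⇒ the goods are complements.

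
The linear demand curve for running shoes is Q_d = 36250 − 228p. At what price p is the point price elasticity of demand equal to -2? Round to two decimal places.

Ed = −228p/(36250 − 228p). Set this equal to -2:
228p = 2·(36250 − 228p) ⇒ 228p(1 + 2) = 2·36250
p = 2·36250 / (228·3) = 105.9941…

105.99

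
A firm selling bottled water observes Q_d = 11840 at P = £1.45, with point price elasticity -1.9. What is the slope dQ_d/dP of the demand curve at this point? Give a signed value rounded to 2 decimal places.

Ed = (dQ_d/dP)·(P/Q_d) ⇒ dQ_d/dP = Ed·Q_d/P = (-1.9)·11840/1.45 = -15514.4827…

-15514.48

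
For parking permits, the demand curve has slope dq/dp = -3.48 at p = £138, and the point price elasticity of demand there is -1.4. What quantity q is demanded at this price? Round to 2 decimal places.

343.03

Ed = (dq/dp)·(p/q) ⇒ q = (dq/dp)·p/Ed = (-3.48)·138/(-1.4) = 343.0285…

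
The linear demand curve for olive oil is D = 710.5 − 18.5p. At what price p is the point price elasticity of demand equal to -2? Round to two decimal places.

Ed = −18.5p/(710.5 − 18.5p). Set this equal to -2:
18.5p = 2·(710.5 − 18.5p) ⇒ 18.5p(1 + 2) = 2·710.5
p = 2·710.5 / (18.5·3) = 25.6036…

25.60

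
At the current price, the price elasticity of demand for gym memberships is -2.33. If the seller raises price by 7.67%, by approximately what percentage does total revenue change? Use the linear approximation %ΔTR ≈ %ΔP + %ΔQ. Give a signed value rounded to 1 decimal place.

%ΔQ ≈ Ed × %ΔP = (-2.33) × (+7.67%) = -17.8711%
%ΔTR ≈ %ΔP + %ΔQ = (+7.67%) + (-17.8711%) = -10.2011%

-10.2%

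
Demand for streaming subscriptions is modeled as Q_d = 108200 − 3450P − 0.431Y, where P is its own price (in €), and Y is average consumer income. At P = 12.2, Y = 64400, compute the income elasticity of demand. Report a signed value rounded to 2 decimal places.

At the given values, Q_d = 108200 − 3450(12.2) − 0.431(64400) = 38353.6.
∂Q_d/∂Y = -0.431.
E = (-0.431) × (64400/38353.6) = -0.7236…

-0.72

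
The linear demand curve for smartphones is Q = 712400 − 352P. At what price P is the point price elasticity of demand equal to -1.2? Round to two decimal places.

Ed = −352P/(712400 − 352P). Set this equal to -1.2:
352P = 1.2·(712400 − 352P) ⇒ 352P(1 + 1.2) = 1.2·712400
P = 1.2·712400 / (352·2.2) = 1103.9256…

1103.93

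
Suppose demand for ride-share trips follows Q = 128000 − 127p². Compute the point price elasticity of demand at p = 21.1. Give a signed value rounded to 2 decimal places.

dQ/dp = −2·127·p = -5359.4. At p = 21.1, Q = 71458.33.
Ed = (dQ/dp)·(p/Q) = (-5359.4) × (21.1/71458.33) = -1.5825…

-1.58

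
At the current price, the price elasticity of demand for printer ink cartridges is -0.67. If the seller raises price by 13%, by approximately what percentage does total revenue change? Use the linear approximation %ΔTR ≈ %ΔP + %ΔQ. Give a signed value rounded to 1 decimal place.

%ΔQ ≈ Ed × %ΔP = (-0.67) × (+13%) = -8.7100%
%ΔTR ≈ %ΔP + %ΔQ = (+13%) + (-8.7100%) = +4.2900%

+4.3%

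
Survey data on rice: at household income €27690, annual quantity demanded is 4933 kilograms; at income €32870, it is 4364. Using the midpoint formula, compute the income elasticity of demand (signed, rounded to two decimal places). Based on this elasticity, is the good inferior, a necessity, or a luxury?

-0.72; inferior

%ΔQ = (4364 − 4933)/[( 4933 + 4364)/2] = -569/4648.5 = -0.122405…
%ΔIncome = (32870 − 27690)/[( 27690 + 32870)/2] = 5180/30280 = 0.171070…
E_income = (-569/4648.5) / (5180/30280) = -0.7155…
E_income < 0 ⇒ inferior good.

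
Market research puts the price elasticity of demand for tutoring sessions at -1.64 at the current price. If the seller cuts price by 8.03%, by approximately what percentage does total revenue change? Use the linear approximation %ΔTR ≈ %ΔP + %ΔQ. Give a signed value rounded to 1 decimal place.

%ΔQ ≈ Ed × %ΔP = (-1.64) × (-8.03%) = +13.1692%
%ΔTR ≈ %ΔP + %ΔQ = (-8.03%) + (+13.1692%) = +5.1392%

+5.1%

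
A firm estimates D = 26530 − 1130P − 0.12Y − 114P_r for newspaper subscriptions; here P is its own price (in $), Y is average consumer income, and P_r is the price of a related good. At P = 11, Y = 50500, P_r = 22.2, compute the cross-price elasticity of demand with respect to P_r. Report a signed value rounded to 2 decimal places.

-0.46

At the given values, D = 26530 − 1130(11) − 0.12(50500) − 114(22.2) = 5509.2.
∂D/∂P_r = -114.
E = (-114) × (22.2/5509.2) = -0.4593…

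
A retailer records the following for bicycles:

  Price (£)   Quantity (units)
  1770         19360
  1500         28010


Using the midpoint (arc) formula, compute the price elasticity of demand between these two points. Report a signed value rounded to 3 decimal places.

%ΔQ = (28010 − 19360) / [(19360 + 28010)/2] = 8650/23685 = 0.365210…
%ΔP = (1500 − 1770) / [(1770 + 1500)/2] = -270/1635 = -0.165137…
Arc Ed = %ΔQ / %ΔP = (8650/23685) / (-270/1635) = -2.21154…

-2.212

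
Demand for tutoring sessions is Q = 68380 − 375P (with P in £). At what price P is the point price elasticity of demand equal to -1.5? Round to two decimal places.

Ed = −375P/(68380 − 375P). Set this equal to -1.5:
375P = 1.5·(68380 − 375P) ⇒ 375P(1 + 1.5) = 1.5·68380
P = 1.5·68380 / (375·2.5) = 109.408

109.41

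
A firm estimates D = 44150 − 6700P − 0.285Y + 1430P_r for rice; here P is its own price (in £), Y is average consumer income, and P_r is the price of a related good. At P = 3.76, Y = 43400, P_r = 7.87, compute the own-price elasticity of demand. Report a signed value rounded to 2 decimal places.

-1.41

At the given values, D = 44150 − 6700(3.76) − 0.285(43400) + 1430(7.87) = 17843.1.
∂D/∂P = −6700.
E = (-6700) × (3.76/17843.1) = -1.4118…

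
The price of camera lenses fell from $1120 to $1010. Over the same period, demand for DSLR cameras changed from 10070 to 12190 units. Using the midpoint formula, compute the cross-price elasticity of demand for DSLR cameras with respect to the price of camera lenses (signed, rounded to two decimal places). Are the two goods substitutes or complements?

%ΔQ_{DSLR cameras} = (12190 − 10070)/avg = 2120/11130 = 0.190476…
%ΔP_{camera lenses} = (1010 − 1120)/avg = -110/1065 = -0.103286…
E_cross = (2120/11130) / (-110/1065) = -1.8441…
E_cross < 0 ⇒ the goods are complements.

-1.84; complements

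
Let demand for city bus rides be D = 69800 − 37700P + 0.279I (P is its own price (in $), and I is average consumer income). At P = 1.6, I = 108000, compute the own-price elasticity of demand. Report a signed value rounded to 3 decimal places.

At the given values, D = 69800 − 37700(1.6) + 0.279(108000) = 39612.
∂D/∂P = −37700.
E = (-37700) × (1.6/39612) = -1.52277…

-1.523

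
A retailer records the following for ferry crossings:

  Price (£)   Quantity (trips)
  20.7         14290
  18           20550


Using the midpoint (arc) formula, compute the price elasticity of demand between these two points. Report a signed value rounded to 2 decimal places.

-2.58

%ΔQ = (20550 − 14290) / [(14290 + 20550)/2] = 6260/17420 = 0.359357…
%ΔP = (18 − 20.7) / [(20.7 + 18)/2] = -2.7/19.35 = -0.139534…
Arc Ed = %ΔQ / %ΔP = (6260/17420) / (-2.7/19.35) = -2.5753…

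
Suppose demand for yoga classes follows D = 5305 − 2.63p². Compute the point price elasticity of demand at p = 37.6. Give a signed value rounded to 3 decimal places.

-4.686

dD/dp = −2·2.63·p = -197.776. At p = 37.6, D = 1586.8112.
Ed = (dD/dp)·(p/D) = (-197.776) × (37.6/1586.8112) = -4.68636…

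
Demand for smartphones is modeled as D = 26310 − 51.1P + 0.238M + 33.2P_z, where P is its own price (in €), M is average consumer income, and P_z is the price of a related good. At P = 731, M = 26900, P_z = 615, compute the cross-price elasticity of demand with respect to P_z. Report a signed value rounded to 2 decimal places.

1.29

At the given values, D = 26310 − 51.1(731) + 0.238(26900) + 33.2(615) = 15776.1.
∂D/∂P_z = 33.2.
E = (33.2) × (615/15776.1) = 1.2942…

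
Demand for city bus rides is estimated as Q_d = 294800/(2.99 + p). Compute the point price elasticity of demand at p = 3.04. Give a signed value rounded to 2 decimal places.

dQ_d/dp = −294800/(2.99 + p)² = -8107.61. At p = 3.04, Q_d = 48888.9.
Ed = (dQ_d/dp)·(p/Q_d) = (-8107.61) × (3.04/48888.9) = -0.5041…

-0.50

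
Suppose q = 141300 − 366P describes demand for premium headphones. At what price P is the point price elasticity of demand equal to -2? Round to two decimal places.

257.38

Ed = −366P/(141300 − 366P). Set this equal to -2:
366P = 2·(141300 − 366P) ⇒ 366P(1 + 2) = 2·141300
P = 2·141300 / (366·3) = 257.3770…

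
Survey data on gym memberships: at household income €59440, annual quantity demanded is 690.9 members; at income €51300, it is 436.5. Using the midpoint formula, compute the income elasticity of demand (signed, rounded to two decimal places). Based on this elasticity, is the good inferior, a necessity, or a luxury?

%ΔQ = (436.5 − 690.9)/[( 690.9 + 436.5)/2] = -254.4/563.7 = -0.451303…
%ΔIncome = (51300 − 59440)/[( 59440 + 51300)/2] = -8140/55370 = -0.147011…
E_income = (-254.4/563.7) / (-8140/55370) = 3.0698…
E_income > 1 ⇒ normal good, luxury.

3.07; luxury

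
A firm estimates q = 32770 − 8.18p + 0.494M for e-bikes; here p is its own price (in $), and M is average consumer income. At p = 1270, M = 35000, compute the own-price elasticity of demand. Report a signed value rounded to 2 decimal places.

-0.26

At the given values, q = 32770 − 8.18(1270) + 0.494(35000) = 39671.4.
∂q/∂p = −8.18.
E = (-8.18) × (1270/39671.4) = -0.2618…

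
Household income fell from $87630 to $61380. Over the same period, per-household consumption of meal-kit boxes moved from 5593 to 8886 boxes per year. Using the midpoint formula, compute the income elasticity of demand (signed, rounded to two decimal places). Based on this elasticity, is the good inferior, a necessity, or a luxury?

-1.29; inferior

%ΔQ = (8886 − 5593)/[( 5593 + 8886)/2] = 3293/7239.5 = 0.454865…
%ΔIncome = (61380 − 87630)/[( 87630 + 61380)/2] = -26250/74505 = -0.352325…
E_income = (3293/7239.5) / (-26250/74505) = -1.2910…
E_income < 0 ⇒ inferior good.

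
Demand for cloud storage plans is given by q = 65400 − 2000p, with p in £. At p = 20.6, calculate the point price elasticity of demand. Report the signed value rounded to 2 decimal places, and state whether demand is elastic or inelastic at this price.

-1.70; elastic

dq/dp = −2000. At p = 20.6, q = 65400 − 2000(20.6) = 24200.
Ed = (dq/dp)·(p/q) = −2000 × (20.6/24200) = -1.7024…
|Ed| = 1.70 > 1, so demand is elastic.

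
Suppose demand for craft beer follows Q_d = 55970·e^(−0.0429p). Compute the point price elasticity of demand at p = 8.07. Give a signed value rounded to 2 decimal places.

-0.35

dQ_d/dp = −0.0429·Q_d = -1698.47. At p = 8.07, Q_d = 39591.4.
Ed = (dQ_d/dp)·(p/Q_d) = (-1698.47) × (8.07/39591.4) = -0.3462…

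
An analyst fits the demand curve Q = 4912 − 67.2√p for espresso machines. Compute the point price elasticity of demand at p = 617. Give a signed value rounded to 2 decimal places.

-0.26

dQ/dp = −67.2/(2√p) = -1.35269. At p = 617, Q = 3242.79.
Ed = (dQ/dp)·(p/Q) = (-1.35269) × (617/3242.79) = -0.2573…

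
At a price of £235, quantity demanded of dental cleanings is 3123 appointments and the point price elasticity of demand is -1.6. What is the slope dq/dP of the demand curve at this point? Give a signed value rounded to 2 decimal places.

Ed = (dq/dP)·(P/q) ⇒ dq/dP = Ed·q/P = (-1.6)·3123/235 = -21.2629…

-21.26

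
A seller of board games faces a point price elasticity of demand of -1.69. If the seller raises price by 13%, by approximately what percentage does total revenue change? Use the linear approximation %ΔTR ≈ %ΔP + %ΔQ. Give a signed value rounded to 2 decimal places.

%ΔQ ≈ Ed × %ΔP = (-1.69) × (+13%) = -21.9700%
%ΔTR ≈ %ΔP + %ΔQ = (+13%) + (-21.9700%) = -8.9700%

-8.97%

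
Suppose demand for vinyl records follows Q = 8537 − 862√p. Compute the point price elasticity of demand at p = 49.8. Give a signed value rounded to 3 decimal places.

dQ/dp = −862/(2√p) = -61.0749. At p = 49.8, Q = 2453.94.
Ed = (dQ/dp)·(p/Q) = (-61.0749) × (49.8/2453.94) = -1.23944…

-1.239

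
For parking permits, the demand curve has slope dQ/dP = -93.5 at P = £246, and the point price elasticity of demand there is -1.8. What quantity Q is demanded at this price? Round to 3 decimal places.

12778.333

Ed = (dQ/dP)·(P/Q) ⇒ Q = (dQ/dP)·P/Ed = (-93.5)·246/(-1.8) = 12778.33333…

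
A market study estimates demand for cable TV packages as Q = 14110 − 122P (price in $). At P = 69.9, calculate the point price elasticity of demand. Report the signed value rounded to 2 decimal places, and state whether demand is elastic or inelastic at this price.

-1.53; elastic

dQ/dP = −122. At P = 69.9, Q = 14110 − 122(69.9) = 5582.2.
Ed = (dQ/dP)·(P/Q) = −122 × (69.9/5582.2) = -1.5276…
|Ed| = 1.53 > 1, so demand is elastic.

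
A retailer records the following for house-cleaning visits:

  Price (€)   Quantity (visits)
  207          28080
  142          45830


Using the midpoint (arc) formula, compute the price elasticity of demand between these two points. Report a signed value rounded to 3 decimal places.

-1.289

%ΔQ = (45830 − 28080) / [(28080 + 45830)/2] = 17750/36955 = 0.480313…
%ΔP = (142 − 207) / [(207 + 142)/2] = -65/174.5 = -0.372492…
Arc Ed = %ΔQ / %ΔP = (17750/36955) / (-65/174.5) = -1.28945…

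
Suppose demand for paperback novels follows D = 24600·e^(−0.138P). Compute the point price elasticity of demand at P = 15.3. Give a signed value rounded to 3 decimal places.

-2.111

dD/dP = −0.138·D = -411.003. At P = 15.3, D = 2978.28.
Ed = (dD/dP)·(P/D) = (-411.003) × (15.3/2978.28) = -2.1114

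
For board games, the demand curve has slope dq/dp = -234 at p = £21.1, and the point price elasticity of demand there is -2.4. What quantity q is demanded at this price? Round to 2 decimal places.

Ed = (dq/dp)·(p/q) ⇒ q = (dq/dp)·p/Ed = (-234)·21.1/(-2.4) = 2057.25

2057.25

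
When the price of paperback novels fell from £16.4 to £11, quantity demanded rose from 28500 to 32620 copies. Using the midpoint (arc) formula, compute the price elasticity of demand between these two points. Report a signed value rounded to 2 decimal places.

-0.34

%ΔQ = (32620 − 28500) / [(28500 + 32620)/2] = 4120/30560 = 0.134816…
%ΔP = (11 − 16.4) / [(16.4 + 11)/2] = -5.4/13.7 = -0.394160…
Arc Ed = %ΔQ / %ΔP = (4120/30560) / (-5.4/13.7) = -0.3420…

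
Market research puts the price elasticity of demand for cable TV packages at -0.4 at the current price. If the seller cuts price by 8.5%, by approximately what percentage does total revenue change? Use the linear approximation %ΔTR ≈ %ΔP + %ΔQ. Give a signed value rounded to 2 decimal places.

%ΔQ ≈ Ed × %ΔP = (-0.4) × (-8.5%) = +3.4000%
%ΔTR ≈ %ΔP + %ΔQ = (-8.5%) + (+3.4000%) = -5.1000%

-5.10%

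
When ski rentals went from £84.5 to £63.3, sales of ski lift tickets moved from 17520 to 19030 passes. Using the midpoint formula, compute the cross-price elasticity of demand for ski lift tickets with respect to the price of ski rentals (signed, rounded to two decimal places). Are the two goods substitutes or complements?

-0.29; complements

%ΔQ_{ski lift tickets} = (19030 − 17520)/avg = 1510/18275 = 0.082626…
%ΔP_{ski rentals} = (63.3 − 84.5)/avg = -21.2/73.9 = -0.286874…
E_cross = (1510/18275) / (-21.2/73.9) = -0.2880…
E_cross < 0 ⇒ the goods are complements.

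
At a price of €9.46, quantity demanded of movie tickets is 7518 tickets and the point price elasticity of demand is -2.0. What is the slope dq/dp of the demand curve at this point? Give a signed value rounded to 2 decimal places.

Ed = (dq/dp)·(p/q) ⇒ dq/dp = Ed·q/p = (-2.0)·7518/9.46 = -1589.4291…

-1589.43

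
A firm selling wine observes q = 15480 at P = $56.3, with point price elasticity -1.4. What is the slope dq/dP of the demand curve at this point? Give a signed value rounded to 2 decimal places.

-384.94

Ed = (dq/dP)·(P/q) ⇒ dq/dP = Ed·q/P = (-1.4)·15480/56.3 = -384.9378…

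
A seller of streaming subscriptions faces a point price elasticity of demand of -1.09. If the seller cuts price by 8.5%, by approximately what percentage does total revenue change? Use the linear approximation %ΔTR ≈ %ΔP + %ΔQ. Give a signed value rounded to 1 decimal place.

%ΔQ ≈ Ed × %ΔP = (-1.09) × (-8.5%) = +9.2650%
%ΔTR ≈ %ΔP + %ΔQ = (-8.5%) + (+9.2650%) = +0.7650%

+0.8%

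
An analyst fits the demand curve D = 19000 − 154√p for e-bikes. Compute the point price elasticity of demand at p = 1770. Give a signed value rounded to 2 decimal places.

-0.26

dD/dp = −154/(2√p) = -1.83022. At p = 1770, D = 12521.
Ed = (dD/dp)·(p/D) = (-1.83022) × (1770/12521) = -0.2587…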